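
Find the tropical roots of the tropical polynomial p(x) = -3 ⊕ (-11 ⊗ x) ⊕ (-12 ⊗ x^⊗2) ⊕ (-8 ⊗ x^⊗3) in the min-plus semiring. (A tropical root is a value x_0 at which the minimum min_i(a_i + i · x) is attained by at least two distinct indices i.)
Roots: {-4, 1, 8}

Each tropical root is a break point of the lower envelope of the lines y = a_i + i · x (there are 4 lines, with slopes 0, 1, ..., 3). Only the lines that attain the minimum somewhere contribute to roots; other lines are dominated. Here the surviving (envelope) indices are i = 3, i = 2, i = 1, i = 0.
Intersections between consecutive envelope lines give the roots: for adjacent envelope indices i < j the intersection is x = (a_i − a_j) / (j − i). Reading off the sorted break points: {-4, 1, 8}.
Verification: at each break x_0, at least two indices attain the minimum of min_i(a_i + i · x_0).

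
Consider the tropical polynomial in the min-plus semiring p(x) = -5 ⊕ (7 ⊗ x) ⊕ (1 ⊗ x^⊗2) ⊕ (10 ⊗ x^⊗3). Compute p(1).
p(1) = -5

A tropical monomial a ⊗ x^⊗i evaluates to a + i · x. Evaluating each term at x = 1:
  Term 0 contributes -5 + 0 · 1 = -5
  Term 1 contributes 7 + 1 · 1 = 8
  Term 2 contributes 1 + 2 · 1 = 3
  Term 3 contributes 10 + 3 · 1 = 13
p(1) = ⊕ of these = min[-5, 8, 3, 13] = -5.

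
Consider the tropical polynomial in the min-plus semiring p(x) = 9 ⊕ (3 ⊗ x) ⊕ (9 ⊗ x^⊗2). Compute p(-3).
p(-3) = 0

A tropical monomial a ⊗ x^⊗i evaluates to a + i · x. Evaluating each term at x = -3:
  Term 0 contributes 9 + 0 · -3 = 9
  Term 1 contributes 3 + 1 · -3 = 0
  Term 2 contributes 9 + 2 · -3 = 3
p(-3) = ⊕ of these = min[9, 0, 3] = 0.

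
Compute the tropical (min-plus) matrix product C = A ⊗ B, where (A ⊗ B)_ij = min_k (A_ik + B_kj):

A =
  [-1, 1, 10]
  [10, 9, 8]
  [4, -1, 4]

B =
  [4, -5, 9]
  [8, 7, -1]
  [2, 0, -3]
A ⊗ B =
  [3, -6, 0]
  [10, 5, 5]
  [6, -1, -2]

Apply the min-plus product entry-by-entry:
  C[0][0] = min over k of (A[0][0] + B[0][0] = -1 + 4 = 3, A[0][1] + B[1][0] = 1 + 8 = 9, A[0][2] + B[2][0] = 10 + 2 = 12) = 3 (attained at k = 0)
  C[0][1] = min over k of (A[0][0] + B[0][1] = -1 + -5 = -6, A[0][1] + B[1][1] = 1 + 7 = 8, A[0][2] + B[2][1] = 10 + 0 = 10) = -6 (attained at k = 0)
  C[0][2] = min over k of (A[0][0] + B[0][2] = -1 + 9 = 8, A[0][1] + B[1][2] = 1 + -1 = 0, A[0][2] + B[2][2] = 10 + -3 = 7) = 0 (attained at k = 1)
  C[1][0] = min over k of (A[1][0] + B[0][0] = 10 + 4 = 14, A[1][1] + B[1][0] = 9 + 8 = 17, A[1][2] + B[2][0] = 8 + 2 = 10) = 10 (attained at k = 2)
  C[1][1] = min over k of (A[1][0] + B[0][1] = 10 + -5 = 5, A[1][1] + B[1][1] = 9 + 7 = 16, A[1][2] + B[2][1] = 8 + 0 = 8) = 5 (attained at k = 0)
  C[1][2] = min over k of (A[1][0] + B[0][2] = 10 + 9 = 19, A[1][1] + B[1][2] = 9 + -1 = 8, A[1][2] + B[2][2] = 8 + -3 = 5) = 5 (attained at k = 2)
  C[2][0] = min over k of (A[2][0] + B[0][0] = 4 + 4 = 8, A[2][1] + B[1][0] = -1 + 8 = 7, A[2][2] + B[2][0] = 4 + 2 = 6) = 6 (attained at k = 2)
  C[2][1] = min over k of (A[2][0] + B[0][1] = 4 + -5 = -1, A[2][1] + B[1][1] = -1 + 7 = 6, A[2][2] + B[2][1] = 4 + 0 = 4) = -1 (attained at k = 0)
  C[2][2] = min over k of (A[2][0] + B[0][2] = 4 + 9 = 13, A[2][1] + B[1][2] = -1 + -1 = -2, A[2][2] + B[2][2] = 4 + -3 = 1) = -2 (attained at k = 1)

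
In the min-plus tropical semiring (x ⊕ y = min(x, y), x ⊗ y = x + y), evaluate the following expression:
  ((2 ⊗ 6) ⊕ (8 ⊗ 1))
((2 ⊗ 6) ⊕ (8 ⊗ 1)) = 8

Expand innermost to outermost. Recall ⊕ takes the minimum of its arguments and ⊗ takes their sum. Working out the expression ((2 ⊗ 6) ⊕ (8 ⊗ 1)) gives 8.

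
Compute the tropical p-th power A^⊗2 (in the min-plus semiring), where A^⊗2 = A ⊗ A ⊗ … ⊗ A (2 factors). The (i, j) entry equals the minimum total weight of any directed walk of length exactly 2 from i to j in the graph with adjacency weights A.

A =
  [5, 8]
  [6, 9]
A^⊗2 =
  [10, 13]
  [11, 14]

Each entry (A^⊗2)_ij equals the minimum over all length-2 walks i = v_0 → v_1 → … → v_2 = j of Σ_t A[v_t][v_{t+1}]. For example, for (i, j) = (0, 1) we minimise over 2 possible intermediate vertex sequences; the minimum is 13, attained along the walk 0 → 0 → 1.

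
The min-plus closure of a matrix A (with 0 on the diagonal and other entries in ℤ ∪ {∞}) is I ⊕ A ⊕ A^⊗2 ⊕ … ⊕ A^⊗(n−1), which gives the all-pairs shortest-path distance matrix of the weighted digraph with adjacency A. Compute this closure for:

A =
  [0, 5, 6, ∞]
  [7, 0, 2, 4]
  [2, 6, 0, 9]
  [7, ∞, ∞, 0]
Closure =
  [0, 5, 6, 9]
  [4, 0, 2, 4]
  [2, 6, 0, 9]
  [7, 12, 13, 0]

This is the Floyd-Warshall all-pairs shortest-path computation. For each intermediate vertex k = 0, 1, …, 3, update dist[i][j] ← min(dist[i][j], dist[i][k] + dist[k][j]). The final matrix gives, for each (i, j), the minimum total weight of any directed path from i to j (possibly empty when i = j).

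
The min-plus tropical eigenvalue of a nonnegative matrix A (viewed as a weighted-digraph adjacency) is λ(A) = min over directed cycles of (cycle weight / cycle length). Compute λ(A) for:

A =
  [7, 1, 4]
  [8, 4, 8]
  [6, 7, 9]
λ(A) = 4

Enumerate directed cycles and compute their means (weight / length). Sample:
  cycle 0 → 0: weight = 7, length = 1, mean = 7/1 ≈ 7.000
  cycle 1 → 1: weight = 4, length = 1, mean = 4/1 ≈ 4.000
  cycle 2 → 2: weight = 9, length = 1, mean = 9/1 ≈ 9.000
  cycle 0 → 1 → 0: weight = 9, length = 2, mean = 9/2 ≈ 4.500
  cycle 0 → 2 → 0: weight = 10, length = 2, mean = 10/2 ≈ 5.000
  cycle 1 → 0 → 1: weight = 9, length = 2, mean = 9/2 ≈ 4.500
Minimum mean = 4.000, attained e.g. along the cycle 1 → 1 with weight 4 and length 1. So λ(A) = 4/1 = 4.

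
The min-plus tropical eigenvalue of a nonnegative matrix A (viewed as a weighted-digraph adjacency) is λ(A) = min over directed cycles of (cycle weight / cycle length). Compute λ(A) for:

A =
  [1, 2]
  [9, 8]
λ(A) = 1

Enumerate directed cycles and compute their means (weight / length). Sample:
  cycle 0 → 0: weight = 1, length = 1, mean = 1/1 ≈ 1.000
  cycle 1 → 1: weight = 8, length = 1, mean = 8/1 ≈ 8.000
  cycle 0 → 1 → 0: weight = 11, length = 2, mean = 11/2 ≈ 5.500
  cycle 1 → 0 → 1: weight = 11, length = 2, mean = 11/2 ≈ 5.500
Minimum mean = 1.000, attained e.g. along the cycle 0 → 0 with weight 1 and length 1. So λ(A) = 1/1 = 1.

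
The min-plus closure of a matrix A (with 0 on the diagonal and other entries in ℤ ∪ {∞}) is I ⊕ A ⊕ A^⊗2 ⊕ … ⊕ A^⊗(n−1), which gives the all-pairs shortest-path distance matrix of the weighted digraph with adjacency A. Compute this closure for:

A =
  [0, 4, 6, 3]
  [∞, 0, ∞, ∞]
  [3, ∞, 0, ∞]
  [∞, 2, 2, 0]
Closure =
  [0, 4, 5, 3]
  [∞, 0, ∞, ∞]
  [3, 7, 0, 6]
  [5, 2, 2, 0]

This is the Floyd-Warshall all-pairs shortest-path computation. For each intermediate vertex k = 0, 1, …, 3, update dist[i][j] ← min(dist[i][j], dist[i][k] + dist[k][j]). The final matrix gives, for each (i, j), the minimum total weight of any directed path from i to j (possibly empty when i = j).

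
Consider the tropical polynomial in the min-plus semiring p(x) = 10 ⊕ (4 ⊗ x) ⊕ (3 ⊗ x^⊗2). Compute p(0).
p(0) = 3

A tropical monomial a ⊗ x^⊗i evaluates to a + i · x. Evaluating each term at x = 0:
  Term 0 contributes 10 + 0 · 0 = 10
  Term 1 contributes 4 + 1 · 0 = 4
  Term 2 contributes 3 + 2 · 0 = 3
p(0) = ⊕ of these = min[10, 4, 3] = 3.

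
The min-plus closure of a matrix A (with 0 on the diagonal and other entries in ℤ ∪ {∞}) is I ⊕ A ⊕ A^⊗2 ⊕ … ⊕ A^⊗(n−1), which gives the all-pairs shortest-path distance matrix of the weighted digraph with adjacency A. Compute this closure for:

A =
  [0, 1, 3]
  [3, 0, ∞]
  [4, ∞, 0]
Closure =
  [0, 1, 3]
  [3, 0, 6]
  [4, 5, 0]

This is the Floyd-Warshall all-pairs shortest-path computation. For each intermediate vertex k = 0, 1, …, 2, update dist[i][j] ← min(dist[i][j], dist[i][k] + dist[k][j]). The final matrix gives, for each (i, j), the minimum total weight of any directed path from i to j (possibly empty when i = j).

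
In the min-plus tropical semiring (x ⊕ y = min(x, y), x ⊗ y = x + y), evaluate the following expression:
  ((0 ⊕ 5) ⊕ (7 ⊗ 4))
((0 ⊕ 5) ⊕ (7 ⊗ 4)) = 0

Expand innermost to outermost. Recall ⊕ takes the minimum of its arguments and ⊗ takes their sum. Working out the expression ((0 ⊕ 5) ⊕ (7 ⊗ 4)) gives 0.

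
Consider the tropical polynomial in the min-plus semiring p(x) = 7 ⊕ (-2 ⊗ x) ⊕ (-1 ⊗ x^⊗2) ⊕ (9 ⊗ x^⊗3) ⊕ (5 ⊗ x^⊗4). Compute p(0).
p(0) = -2

A tropical monomial a ⊗ x^⊗i evaluates to a + i · x. Evaluating each term at x = 0:
  Term 0 contributes 7 + 0 · 0 = 7
  Term 1 contributes -2 + 1 · 0 = -2
  Term 2 contributes -1 + 2 · 0 = -1
  Term 3 contributes 9 + 3 · 0 = 9
  Term 4 contributes 5 + 4 · 0 = 5
p(0) = ⊕ of these = min[7, -2, -1, 9, 5] = -2.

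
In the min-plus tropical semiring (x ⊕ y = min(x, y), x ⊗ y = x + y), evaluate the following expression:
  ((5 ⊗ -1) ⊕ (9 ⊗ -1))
((5 ⊗ -1) ⊕ (9 ⊗ -1)) = 4

Expand innermost to outermost. Recall ⊕ takes the minimum of its arguments and ⊗ takes their sum. Working out the expression ((5 ⊗ -1) ⊕ (9 ⊗ -1)) gives 4.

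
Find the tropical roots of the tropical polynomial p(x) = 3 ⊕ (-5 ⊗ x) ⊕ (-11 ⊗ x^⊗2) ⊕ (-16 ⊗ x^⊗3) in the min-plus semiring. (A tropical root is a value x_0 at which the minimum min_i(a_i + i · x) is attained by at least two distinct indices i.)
Roots: {5, 6, 8}

Each tropical root is a break point of the lower envelope of the lines y = a_i + i · x (there are 4 lines, with slopes 0, 1, ..., 3). Only the lines that attain the minimum somewhere contribute to roots; other lines are dominated. Here the surviving (envelope) indices are i = 3, i = 2, i = 1, i = 0.
Intersections between consecutive envelope lines give the roots: for adjacent envelope indices i < j the intersection is x = (a_i − a_j) / (j − i). Reading off the sorted break points: {5, 6, 8}.
Verification: at each break x_0, at least two indices attain the minimum of min_i(a_i + i · x_0).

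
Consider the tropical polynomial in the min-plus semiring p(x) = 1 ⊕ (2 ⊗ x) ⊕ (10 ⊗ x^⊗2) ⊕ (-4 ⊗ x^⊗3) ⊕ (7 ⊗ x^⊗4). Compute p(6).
p(6) = 1

A tropical monomial a ⊗ x^⊗i evaluates to a + i · x. Evaluating each term at x = 6:
  Term 0 contributes 1 + 0 · 6 = 1
  Term 1 contributes 2 + 1 · 6 = 8
  Term 2 contributes 10 + 2 · 6 = 22
  Term 3 contributes -4 + 3 · 6 = 14
  Term 4 contributes 7 + 4 · 6 = 31
p(6) = ⊕ of these = min[1, 8, 22, 14, 31] = 1.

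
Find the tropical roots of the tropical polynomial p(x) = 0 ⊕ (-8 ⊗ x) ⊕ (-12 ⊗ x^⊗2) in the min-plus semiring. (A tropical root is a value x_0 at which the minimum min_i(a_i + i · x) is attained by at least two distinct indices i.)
Roots: {4, 8}

Each tropical root is a break point of the lower envelope of the lines y = a_i + i · x (there are 3 lines, with slopes 0, 1, ..., 2). Only the lines that attain the minimum somewhere contribute to roots; other lines are dominated. Here the surviving (envelope) indices are i = 2, i = 1, i = 0.
Intersections between consecutive envelope lines give the roots: for adjacent envelope indices i < j the intersection is x = (a_i − a_j) / (j − i). Reading off the sorted break points: {4, 8}.
Verification: at each break x_0, at least two indices attain the minimum of min_i(a_i + i · x_0).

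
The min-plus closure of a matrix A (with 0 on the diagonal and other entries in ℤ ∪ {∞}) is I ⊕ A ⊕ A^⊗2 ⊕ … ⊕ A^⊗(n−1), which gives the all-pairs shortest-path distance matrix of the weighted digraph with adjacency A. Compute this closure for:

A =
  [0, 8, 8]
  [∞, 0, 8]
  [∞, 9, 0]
Closure =
  [0, 8, 8]
  [∞, 0, 8]
  [∞, 9, 0]

This is the Floyd-Warshall all-pairs shortest-path computation. For each intermediate vertex k = 0, 1, …, 2, update dist[i][j] ← min(dist[i][j], dist[i][k] + dist[k][j]). The final matrix gives, for each (i, j), the minimum total weight of any directed path from i to j (possibly empty when i = j).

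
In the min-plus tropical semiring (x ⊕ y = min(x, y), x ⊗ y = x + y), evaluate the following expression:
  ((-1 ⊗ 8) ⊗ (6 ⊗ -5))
((-1 ⊗ 8) ⊗ (6 ⊗ -5)) = 8

Expand innermost to outermost. Recall ⊕ takes the minimum of its arguments and ⊗ takes their sum. Working out the expression ((-1 ⊗ 8) ⊗ (6 ⊗ -5)) gives 8.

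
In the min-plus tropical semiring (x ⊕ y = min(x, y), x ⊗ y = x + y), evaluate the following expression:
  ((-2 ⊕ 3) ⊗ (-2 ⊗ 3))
((-2 ⊕ 3) ⊗ (-2 ⊗ 3)) = -1

Expand innermost to outermost. Recall ⊕ takes the minimum of its arguments and ⊗ takes their sum. Working out the expression ((-2 ⊕ 3) ⊗ (-2 ⊗ 3)) gives -1.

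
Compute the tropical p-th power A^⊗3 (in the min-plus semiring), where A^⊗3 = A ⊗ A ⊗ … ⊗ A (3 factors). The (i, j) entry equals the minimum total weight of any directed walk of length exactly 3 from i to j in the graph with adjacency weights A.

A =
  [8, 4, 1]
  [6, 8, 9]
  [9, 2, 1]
A^⊗3 =
  [9, 4, 3]
  [16, 9, 8]
  [9, 4, 3]

Each entry (A^⊗3)_ij equals the minimum over all length-3 walks i = v_0 → v_1 → … → v_3 = j of Σ_t A[v_t][v_{t+1}]. For example, for (i, j) = (0, 2) we minimise over 9 possible intermediate vertex sequences; the minimum is 3, attained along the walk 0 → 2 → 2 → 2.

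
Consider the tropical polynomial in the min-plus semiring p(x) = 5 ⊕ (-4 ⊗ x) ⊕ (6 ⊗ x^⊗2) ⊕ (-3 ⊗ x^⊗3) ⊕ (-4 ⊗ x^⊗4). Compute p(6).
p(6) = 2

A tropical monomial a ⊗ x^⊗i evaluates to a + i · x. Evaluating each term at x = 6:
  Term 0 contributes 5 + 0 · 6 = 5
  Term 1 contributes -4 + 1 · 6 = 2
  Term 2 contributes 6 + 2 · 6 = 18
  Term 3 contributes -3 + 3 · 6 = 15
  Term 4 contributes -4 + 4 · 6 = 20
p(6) = ⊕ of these = min[5, 2, 18, 15, 20] = 2.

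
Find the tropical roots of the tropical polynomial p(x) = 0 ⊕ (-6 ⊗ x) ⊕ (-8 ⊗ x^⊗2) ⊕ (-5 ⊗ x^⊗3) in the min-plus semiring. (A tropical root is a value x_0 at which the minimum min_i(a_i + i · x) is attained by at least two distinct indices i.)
Roots: {-3, 2, 6}

Each tropical root is a break point of the lower envelope of the lines y = a_i + i · x (there are 4 lines, with slopes 0, 1, ..., 3). Only the lines that attain the minimum somewhere contribute to roots; other lines are dominated. Here the surviving (envelope) indices are i = 3, i = 2, i = 1, i = 0.
Intersections between consecutive envelope lines give the roots: for adjacent envelope indices i < j the intersection is x = (a_i − a_j) / (j − i). Reading off the sorted break points: {-3, 2, 6}.
Verification: at each break x_0, at least two indices attain the minimum of min_i(a_i + i · x_0).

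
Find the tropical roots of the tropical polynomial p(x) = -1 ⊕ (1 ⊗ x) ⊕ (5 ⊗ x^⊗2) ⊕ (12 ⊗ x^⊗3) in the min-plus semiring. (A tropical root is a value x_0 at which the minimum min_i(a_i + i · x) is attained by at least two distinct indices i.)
Roots: {-7, -4, -2}

Each tropical root is a break point of the lower envelope of the lines y = a_i + i · x (there are 4 lines, with slopes 0, 1, ..., 3). Only the lines that attain the minimum somewhere contribute to roots; other lines are dominated. Here the surviving (envelope) indices are i = 3, i = 2, i = 1, i = 0.
Intersections between consecutive envelope lines give the roots: for adjacent envelope indices i < j the intersection is x = (a_i − a_j) / (j − i). Reading off the sorted break points: {-7, -4, -2}.
Verification: at each break x_0, at least two indices attain the minimum of min_i(a_i + i · x_0).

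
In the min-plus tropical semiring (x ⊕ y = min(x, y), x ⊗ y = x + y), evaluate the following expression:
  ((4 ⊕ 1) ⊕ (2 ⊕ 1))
((4 ⊕ 1) ⊕ (2 ⊕ 1)) = 1

Expand innermost to outermost. Recall ⊕ takes the minimum of its arguments and ⊗ takes their sum. Working out the expression ((4 ⊕ 1) ⊕ (2 ⊕ 1)) gives 1.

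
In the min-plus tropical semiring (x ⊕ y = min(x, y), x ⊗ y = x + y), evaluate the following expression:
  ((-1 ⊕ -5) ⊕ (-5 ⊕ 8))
((-1 ⊕ -5) ⊕ (-5 ⊕ 8)) = -5

Expand innermost to outermost. Recall ⊕ takes the minimum of its arguments and ⊗ takes their sum. Working out the expression ((-1 ⊕ -5) ⊕ (-5 ⊕ 8)) gives -5.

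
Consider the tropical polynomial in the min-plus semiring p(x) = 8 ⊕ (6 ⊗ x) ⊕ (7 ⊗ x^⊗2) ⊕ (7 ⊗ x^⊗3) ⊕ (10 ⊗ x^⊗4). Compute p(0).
p(0) = 6

A tropical monomial a ⊗ x^⊗i evaluates to a + i · x. Evaluating each term at x = 0:
  Term 0 contributes 8 + 0 · 0 = 8
  Term 1 contributes 6 + 1 · 0 = 6
  Term 2 contributes 7 + 2 · 0 = 7
  Term 3 contributes 7 + 3 · 0 = 7
  Term 4 contributes 10 + 4 · 0 = 10
p(0) = ⊕ of these = min[8, 6, 7, 7, 10] = 6.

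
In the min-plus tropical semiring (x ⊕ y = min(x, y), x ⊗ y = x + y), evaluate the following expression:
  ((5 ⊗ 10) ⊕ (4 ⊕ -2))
((5 ⊗ 10) ⊕ (4 ⊕ -2)) = -2

Expand innermost to outermost. Recall ⊕ takes the minimum of its arguments and ⊗ takes their sum. Working out the expression ((5 ⊗ 10) ⊕ (4 ⊕ -2)) gives -2.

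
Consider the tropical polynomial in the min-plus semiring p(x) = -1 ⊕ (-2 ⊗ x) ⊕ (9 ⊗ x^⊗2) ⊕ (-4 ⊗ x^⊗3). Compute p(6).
p(6) = -1

A tropical monomial a ⊗ x^⊗i evaluates to a + i · x. Evaluating each term at x = 6:
  Term 0 contributes -1 + 0 · 6 = -1
  Term 1 contributes -2 + 1 · 6 = 4
  Term 2 contributes 9 + 2 · 6 = 21
  Term 3 contributes -4 + 3 · 6 = 14
p(6) = ⊕ of these = min[-1, 4, 21, 14] = -1.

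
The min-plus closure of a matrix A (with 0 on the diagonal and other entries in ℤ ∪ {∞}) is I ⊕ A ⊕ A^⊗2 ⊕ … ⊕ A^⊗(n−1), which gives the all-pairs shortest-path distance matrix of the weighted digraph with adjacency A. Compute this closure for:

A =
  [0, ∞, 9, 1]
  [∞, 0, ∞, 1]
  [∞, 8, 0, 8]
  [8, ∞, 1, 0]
Closure =
  [0, 10, 2, 1]
  [9, 0, 2, 1]
  [16, 8, 0, 8]
  [8, 9, 1, 0]

This is the Floyd-Warshall all-pairs shortest-path computation. For each intermediate vertex k = 0, 1, …, 3, update dist[i][j] ← min(dist[i][j], dist[i][k] + dist[k][j]). The final matrix gives, for each (i, j), the minimum total weight of any directed path from i to j (possibly empty when i = j).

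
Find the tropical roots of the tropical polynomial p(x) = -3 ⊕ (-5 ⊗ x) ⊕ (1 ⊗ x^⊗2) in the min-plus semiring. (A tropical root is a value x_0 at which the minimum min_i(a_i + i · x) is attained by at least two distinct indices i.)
Roots: {-6, 2}

Each tropical root is a break point of the lower envelope of the lines y = a_i + i · x (there are 3 lines, with slopes 0, 1, ..., 2). Only the lines that attain the minimum somewhere contribute to roots; other lines are dominated. Here the surviving (envelope) indices are i = 2, i = 1, i = 0.
Intersections between consecutive envelope lines give the roots: for adjacent envelope indices i < j the intersection is x = (a_i − a_j) / (j − i). Reading off the sorted break points: {-6, 2}.
Verification: at each break x_0, at least two indices attain the minimum of min_i(a_i + i · x_0).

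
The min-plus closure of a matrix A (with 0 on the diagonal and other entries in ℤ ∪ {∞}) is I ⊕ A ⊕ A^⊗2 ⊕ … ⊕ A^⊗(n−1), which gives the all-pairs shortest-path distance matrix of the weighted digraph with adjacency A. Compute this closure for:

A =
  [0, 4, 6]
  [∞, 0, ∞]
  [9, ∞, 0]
Closure =
  [0, 4, 6]
  [∞, 0, ∞]
  [9, 13, 0]

This is the Floyd-Warshall all-pairs shortest-path computation. For each intermediate vertex k = 0, 1, …, 2, update dist[i][j] ← min(dist[i][j], dist[i][k] + dist[k][j]). The final matrix gives, for each (i, j), the minimum total weight of any directed path from i to j (possibly empty when i = j).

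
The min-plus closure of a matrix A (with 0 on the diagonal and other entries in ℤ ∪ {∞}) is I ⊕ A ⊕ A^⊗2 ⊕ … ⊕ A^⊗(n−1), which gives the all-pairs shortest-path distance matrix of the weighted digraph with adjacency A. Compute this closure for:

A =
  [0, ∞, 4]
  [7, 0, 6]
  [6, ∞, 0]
Closure =
  [0, ∞, 4]
  [7, 0, 6]
  [6, ∞, 0]

This is the Floyd-Warshall all-pairs shortest-path computation. For each intermediate vertex k = 0, 1, …, 2, update dist[i][j] ← min(dist[i][j], dist[i][k] + dist[k][j]). The final matrix gives, for each (i, j), the minimum total weight of any directed path from i to j (possibly empty when i = j).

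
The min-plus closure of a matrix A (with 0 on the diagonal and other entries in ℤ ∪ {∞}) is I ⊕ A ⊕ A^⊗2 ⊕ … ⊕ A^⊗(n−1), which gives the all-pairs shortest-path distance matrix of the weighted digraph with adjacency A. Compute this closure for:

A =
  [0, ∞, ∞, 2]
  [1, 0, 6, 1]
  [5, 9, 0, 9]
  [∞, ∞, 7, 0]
Closure =
  [0, 18, 9, 2]
  [1, 0, 6, 1]
  [5, 9, 0, 7]
  [12, 16, 7, 0]

This is the Floyd-Warshall all-pairs shortest-path computation. For each intermediate vertex k = 0, 1, …, 3, update dist[i][j] ← min(dist[i][j], dist[i][k] + dist[k][j]). The final matrix gives, for each (i, j), the minimum total weight of any directed path from i to j (possibly empty when i = j).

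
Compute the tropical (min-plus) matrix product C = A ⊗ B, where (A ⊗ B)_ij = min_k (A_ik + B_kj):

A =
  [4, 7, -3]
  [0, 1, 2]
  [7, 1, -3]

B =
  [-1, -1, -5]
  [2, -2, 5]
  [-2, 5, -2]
A ⊗ B =
  [-5, 2, -5]
  [-1, -1, -5]
  [-5, -1, -5]

Apply the min-plus product entry-by-entry:
  C[0][0] = min over k of (A[0][0] + B[0][0] = 4 + -1 = 3, A[0][1] + B[1][0] = 7 + 2 = 9, A[0][2] + B[2][0] = -3 + -2 = -5) = -5 (attained at k = 2)
  C[0][1] = min over k of (A[0][0] + B[0][1] = 4 + -1 = 3, A[0][1] + B[1][1] = 7 + -2 = 5, A[0][2] + B[2][1] = -3 + 5 = 2) = 2 (attained at k = 2)
  C[0][2] = min over k of (A[0][0] + B[0][2] = 4 + -5 = -1, A[0][1] + B[1][2] = 7 + 5 = 12, A[0][2] + B[2][2] = -3 + -2 = -5) = -5 (attained at k = 2)
  C[1][0] = min over k of (A[1][0] + B[0][0] = 0 + -1 = -1, A[1][1] + B[1][0] = 1 + 2 = 3, A[1][2] + B[2][0] = 2 + -2 = 0) = -1 (attained at k = 0)
  C[1][1] = min over k of (A[1][0] + B[0][1] = 0 + -1 = -1, A[1][1] + B[1][1] = 1 + -2 = -1, A[1][2] + B[2][1] = 2 + 5 = 7) = -1 (attained at k = 0)
  C[1][2] = min over k of (A[1][0] + B[0][2] = 0 + -5 = -5, A[1][1] + B[1][2] = 1 + 5 = 6, A[1][2] + B[2][2] = 2 + -2 = 0) = -5 (attained at k = 0)
  C[2][0] = min over k of (A[2][0] + B[0][0] = 7 + -1 = 6, A[2][1] + B[1][0] = 1 + 2 = 3, A[2][2] + B[2][0] = -3 + -2 = -5) = -5 (attained at k = 2)
  C[2][1] = min over k of (A[2][0] + B[0][1] = 7 + -1 = 6, A[2][1] + B[1][1] = 1 + -2 = -1, A[2][2] + B[2][1] = -3 + 5 = 2) = -1 (attained at k = 1)
  C[2][2] = min over k of (A[2][0] + B[0][2] = 7 + -5 = 2, A[2][1] + B[1][2] = 1 + 5 = 6, A[2][2] + B[2][2] = -3 + -2 = -5) = -5 (attained at k = 2)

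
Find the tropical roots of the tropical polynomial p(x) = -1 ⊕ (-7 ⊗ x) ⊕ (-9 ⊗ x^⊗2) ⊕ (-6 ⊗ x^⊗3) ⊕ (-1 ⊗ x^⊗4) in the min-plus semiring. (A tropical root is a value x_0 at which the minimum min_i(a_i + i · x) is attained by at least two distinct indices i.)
Roots: {-5, -3, 2, 6}

Each tropical root is a break point of the lower envelope of the lines y = a_i + i · x (there are 5 lines, with slopes 0, 1, ..., 4). Only the lines that attain the minimum somewhere contribute to roots; other lines are dominated. Here the surviving (envelope) indices are i = 4, i = 3, i = 2, i = 1, i = 0.
Intersections between consecutive envelope lines give the roots: for adjacent envelope indices i < j the intersection is x = (a_i − a_j) / (j − i). Reading off the sorted break points: {-5, -3, 2, 6}.
Verification: at each break x_0, at least two indices attain the minimum of min_i(a_i + i · x_0).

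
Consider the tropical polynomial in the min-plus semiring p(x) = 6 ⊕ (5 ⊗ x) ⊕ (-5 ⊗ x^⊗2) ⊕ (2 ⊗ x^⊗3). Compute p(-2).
p(-2) = -9

A tropical monomial a ⊗ x^⊗i evaluates to a + i · x. Evaluating each term at x = -2:
  Term 0 contributes 6 + 0 · -2 = 6
  Term 1 contributes 5 + 1 · -2 = 3
  Term 2 contributes -5 + 2 · -2 = -9
  Term 3 contributes 2 + 3 · -2 = -4
p(-2) = ⊕ of these = min[6, 3, -9, -4] = -9.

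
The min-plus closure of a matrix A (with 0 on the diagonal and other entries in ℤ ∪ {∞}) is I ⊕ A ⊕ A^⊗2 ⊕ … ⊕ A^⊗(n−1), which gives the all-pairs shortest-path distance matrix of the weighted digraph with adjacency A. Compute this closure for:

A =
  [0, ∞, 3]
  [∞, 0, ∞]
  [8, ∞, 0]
Closure =
  [0, ∞, 3]
  [∞, 0, ∞]
  [8, ∞, 0]

This is the Floyd-Warshall all-pairs shortest-path computation. For each intermediate vertex k = 0, 1, …, 2, update dist[i][j] ← min(dist[i][j], dist[i][k] + dist[k][j]). The final matrix gives, for each (i, j), the minimum total weight of any directed path from i to j (possibly empty when i = j).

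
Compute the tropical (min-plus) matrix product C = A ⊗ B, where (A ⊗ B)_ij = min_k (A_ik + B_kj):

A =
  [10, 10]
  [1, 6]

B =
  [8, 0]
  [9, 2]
A ⊗ B =
  [18, 10]
  [9, 1]

Apply the min-plus product entry-by-entry:
  C[0][0] = min over k of (A[0][0] + B[0][0] = 10 + 8 = 18, A[0][1] + B[1][0] = 10 + 9 = 19) = 18 (attained at k = 0)
  C[0][1] = min over k of (A[0][0] + B[0][1] = 10 + 0 = 10, A[0][1] + B[1][1] = 10 + 2 = 12) = 10 (attained at k = 0)
  C[1][0] = min over k of (A[1][0] + B[0][0] = 1 + 8 = 9, A[1][1] + B[1][0] = 6 + 9 = 15) = 9 (attained at k = 0)
  C[1][1] = min over k of (A[1][0] + B[0][1] = 1 + 0 = 1, A[1][1] + B[1][1] = 6 + 2 = 8) = 1 (attained at k = 0)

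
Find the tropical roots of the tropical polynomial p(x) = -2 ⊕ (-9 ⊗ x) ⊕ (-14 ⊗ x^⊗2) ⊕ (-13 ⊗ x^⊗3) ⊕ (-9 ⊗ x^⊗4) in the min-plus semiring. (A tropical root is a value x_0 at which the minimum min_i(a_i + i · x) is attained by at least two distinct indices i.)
Roots: {-4, -1, 5, 7}

Each tropical root is a break point of the lower envelope of the lines y = a_i + i · x (there are 5 lines, with slopes 0, 1, ..., 4). Only the lines that attain the minimum somewhere contribute to roots; other lines are dominated. Here the surviving (envelope) indices are i = 4, i = 3, i = 2, i = 1, i = 0.
Intersections between consecutive envelope lines give the roots: for adjacent envelope indices i < j the intersection is x = (a_i − a_j) / (j − i). Reading off the sorted break points: {-4, -1, 5, 7}.
Verification: at each break x_0, at least two indices attain the minimum of min_i(a_i + i · x_0).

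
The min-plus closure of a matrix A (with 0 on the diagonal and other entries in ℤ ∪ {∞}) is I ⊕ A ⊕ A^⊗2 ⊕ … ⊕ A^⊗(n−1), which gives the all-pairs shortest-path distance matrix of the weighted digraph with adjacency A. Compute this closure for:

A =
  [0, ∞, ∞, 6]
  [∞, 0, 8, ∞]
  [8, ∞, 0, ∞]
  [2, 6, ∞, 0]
Closure =
  [0, 12, 20, 6]
  [16, 0, 8, 22]
  [8, 20, 0, 14]
  [2, 6, 14, 0]

This is the Floyd-Warshall all-pairs shortest-path computation. For each intermediate vertex k = 0, 1, …, 3, update dist[i][j] ← min(dist[i][j], dist[i][k] + dist[k][j]). The final matrix gives, for each (i, j), the minimum total weight of any directed path from i to j (possibly empty when i = j).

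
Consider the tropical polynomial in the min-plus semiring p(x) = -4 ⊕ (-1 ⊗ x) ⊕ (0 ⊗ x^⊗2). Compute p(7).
p(7) = -4

A tropical monomial a ⊗ x^⊗i evaluates to a + i · x. Evaluating each term at x = 7:
  Term 0 contributes -4 + 0 · 7 = -4
  Term 1 contributes -1 + 1 · 7 = 6
  Term 2 contributes 0 + 2 · 7 = 14
p(7) = ⊕ of these = min[-4, 6, 14] = -4.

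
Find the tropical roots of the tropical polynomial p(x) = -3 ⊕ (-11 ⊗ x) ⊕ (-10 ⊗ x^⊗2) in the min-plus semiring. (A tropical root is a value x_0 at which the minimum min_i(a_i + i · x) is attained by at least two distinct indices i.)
Roots: {-1, 8}

Each tropical root is a break point of the lower envelope of the lines y = a_i + i · x (there are 3 lines, with slopes 0, 1, ..., 2). Only the lines that attain the minimum somewhere contribute to roots; other lines are dominated. Here the surviving (envelope) indices are i = 2, i = 1, i = 0.
Intersections between consecutive envelope lines give the roots: for adjacent envelope indices i < j the intersection is x = (a_i − a_j) / (j − i). Reading off the sorted break points: {-1, 8}.
Verification: at each break x_0, at least two indices attain the minimum of min_i(a_i + i · x_0).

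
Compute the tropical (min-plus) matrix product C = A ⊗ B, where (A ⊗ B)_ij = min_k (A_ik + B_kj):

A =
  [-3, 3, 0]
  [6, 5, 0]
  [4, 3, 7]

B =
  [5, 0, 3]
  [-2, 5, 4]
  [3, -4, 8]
A ⊗ B =
  [1, -4, 0]
  [3, -4, 8]
  [1, 3, 7]

Apply the min-plus product entry-by-entry:
  C[0][0] = min over k of (A[0][0] + B[0][0] = -3 + 5 = 2, A[0][1] + B[1][0] = 3 + -2 = 1, A[0][2] + B[2][0] = 0 + 3 = 3) = 1 (attained at k = 1)
  C[0][1] = min over k of (A[0][0] + B[0][1] = -3 + 0 = -3, A[0][1] + B[1][1] = 3 + 5 = 8, A[0][2] + B[2][1] = 0 + -4 = -4) = -4 (attained at k = 2)
  C[0][2] = min over k of (A[0][0] + B[0][2] = -3 + 3 = 0, A[0][1] + B[1][2] = 3 + 4 = 7, A[0][2] + B[2][2] = 0 + 8 = 8) = 0 (attained at k = 0)
  C[1][0] = min over k of (A[1][0] + B[0][0] = 6 + 5 = 11, A[1][1] + B[1][0] = 5 + -2 = 3, A[1][2] + B[2][0] = 0 + 3 = 3) = 3 (attained at k = 1)
  C[1][1] = min over k of (A[1][0] + B[0][1] = 6 + 0 = 6, A[1][1] + B[1][1] = 5 + 5 = 10, A[1][2] + B[2][1] = 0 + -4 = -4) = -4 (attained at k = 2)
  C[1][2] = min over k of (A[1][0] + B[0][2] = 6 + 3 = 9, A[1][1] + B[1][2] = 5 + 4 = 9, A[1][2] + B[2][2] = 0 + 8 = 8) = 8 (attained at k = 2)
  C[2][0] = min over k of (A[2][0] + B[0][0] = 4 + 5 = 9, A[2][1] + B[1][0] = 3 + -2 = 1, A[2][2] + B[2][0] = 7 + 3 = 10) = 1 (attained at k = 1)
  C[2][1] = min over k of (A[2][0] + B[0][1] = 4 + 0 = 4, A[2][1] + B[1][1] = 3 + 5 = 8, A[2][2] + B[2][1] = 7 + -4 = 3) = 3 (attained at k = 2)
  C[2][2] = min over k of (A[2][0] + B[0][2] = 4 + 3 = 7, A[2][1] + B[1][2] = 3 + 4 = 7, A[2][2] + B[2][2] = 7 + 8 = 15) = 7 (attained at k = 0)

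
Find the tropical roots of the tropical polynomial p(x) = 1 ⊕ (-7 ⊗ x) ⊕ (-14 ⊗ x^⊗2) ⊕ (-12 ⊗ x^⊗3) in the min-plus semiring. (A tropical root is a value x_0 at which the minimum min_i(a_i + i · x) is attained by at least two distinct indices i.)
Roots: {-2, 7, 8}

Each tropical root is a break point of the lower envelope of the lines y = a_i + i · x (there are 4 lines, with slopes 0, 1, ..., 3). Only the lines that attain the minimum somewhere contribute to roots; other lines are dominated. Here the surviving (envelope) indices are i = 3, i = 2, i = 1, i = 0.
Intersections between consecutive envelope lines give the roots: for adjacent envelope indices i < j the intersection is x = (a_i − a_j) / (j − i). Reading off the sorted break points: {-2, 7, 8}.
Verification: at each break x_0, at least two indices attain the minimum of min_i(a_i + i · x_0).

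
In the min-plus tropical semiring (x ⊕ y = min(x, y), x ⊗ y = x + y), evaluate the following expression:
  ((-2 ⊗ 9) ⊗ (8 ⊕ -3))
((-2 ⊗ 9) ⊗ (8 ⊕ -3)) = 4

Expand innermost to outermost. Recall ⊕ takes the minimum of its arguments and ⊗ takes their sum. Working out the expression ((-2 ⊗ 9) ⊗ (8 ⊕ -3)) gives 4.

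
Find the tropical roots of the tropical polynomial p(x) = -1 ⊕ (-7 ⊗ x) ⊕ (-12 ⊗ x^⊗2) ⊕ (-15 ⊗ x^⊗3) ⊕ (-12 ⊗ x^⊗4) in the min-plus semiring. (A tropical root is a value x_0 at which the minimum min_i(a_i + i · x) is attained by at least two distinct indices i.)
Roots: {-3, 3, 5, 6}

Each tropical root is a break point of the lower envelope of the lines y = a_i + i · x (there are 5 lines, with slopes 0, 1, ..., 4). Only the lines that attain the minimum somewhere contribute to roots; other lines are dominated. Here the surviving (envelope) indices are i = 4, i = 3, i = 2, i = 1, i = 0.
Intersections between consecutive envelope lines give the roots: for adjacent envelope indices i < j the intersection is x = (a_i − a_j) / (j − i). Reading off the sorted break points: {-3, 3, 5, 6}.
Verification: at each break x_0, at least two indices attain the minimum of min_i(a_i + i · x_0).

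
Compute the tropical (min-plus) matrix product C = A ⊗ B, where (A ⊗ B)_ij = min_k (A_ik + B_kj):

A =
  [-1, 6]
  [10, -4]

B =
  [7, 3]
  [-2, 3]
A ⊗ B =
  [4, 2]
  [-6, -1]

Apply the min-plus product entry-by-entry:
  C[0][0] = min over k of (A[0][0] + B[0][0] = -1 + 7 = 6, A[0][1] + B[1][0] = 6 + -2 = 4) = 4 (attained at k = 1)
  C[0][1] = min over k of (A[0][0] + B[0][1] = -1 + 3 = 2, A[0][1] + B[1][1] = 6 + 3 = 9) = 2 (attained at k = 0)
  C[1][0] = min over k of (A[1][0] + B[0][0] = 10 + 7 = 17, A[1][1] + B[1][0] = -4 + -2 = -6) = -6 (attained at k = 1)
  C[1][1] = min over k of (A[1][0] + B[0][1] = 10 + 3 = 13, A[1][1] + B[1][1] = -4 + 3 = -1) = -1 (attained at k = 1)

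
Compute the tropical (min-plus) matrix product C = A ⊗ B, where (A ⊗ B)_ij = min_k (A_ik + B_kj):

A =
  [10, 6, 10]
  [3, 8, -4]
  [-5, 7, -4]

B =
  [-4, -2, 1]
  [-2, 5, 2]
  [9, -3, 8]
A ⊗ B =
  [4, 7, 8]
  [-1, -7, 4]
  [-9, -7, -4]

Apply the min-plus product entry-by-entry:
  C[0][0] = min over k of (A[0][0] + B[0][0] = 10 + -4 = 6, A[0][1] + B[1][0] = 6 + -2 = 4, A[0][2] + B[2][0] = 10 + 9 = 19) = 4 (attained at k = 1)
  C[0][1] = min over k of (A[0][0] + B[0][1] = 10 + -2 = 8, A[0][1] + B[1][1] = 6 + 5 = 11, A[0][2] + B[2][1] = 10 + -3 = 7) = 7 (attained at k = 2)
  C[0][2] = min over k of (A[0][0] + B[0][2] = 10 + 1 = 11, A[0][1] + B[1][2] = 6 + 2 = 8, A[0][2] + B[2][2] = 10 + 8 = 18) = 8 (attained at k = 1)
  C[1][0] = min over k of (A[1][0] + B[0][0] = 3 + -4 = -1, A[1][1] + B[1][0] = 8 + -2 = 6, A[1][2] + B[2][0] = -4 + 9 = 5) = -1 (attained at k = 0)
  C[1][1] = min over k of (A[1][0] + B[0][1] = 3 + -2 = 1, A[1][1] + B[1][1] = 8 + 5 = 13, A[1][2] + B[2][1] = -4 + -3 = -7) = -7 (attained at k = 2)
  C[1][2] = min over k of (A[1][0] + B[0][2] = 3 + 1 = 4, A[1][1] + B[1][2] = 8 + 2 = 10, A[1][2] + B[2][2] = -4 + 8 = 4) = 4 (attained at k = 0)
  C[2][0] = min over k of (A[2][0] + B[0][0] = -5 + -4 = -9, A[2][1] + B[1][0] = 7 + -2 = 5, A[2][2] + B[2][0] = -4 + 9 = 5) = -9 (attained at k = 0)
  C[2][1] = min over k of (A[2][0] + B[0][1] = -5 + -2 = -7, A[2][1] + B[1][1] = 7 + 5 = 12, A[2][2] + B[2][1] = -4 + -3 = -7) = -7 (attained at k = 0)
  C[2][2] = min over k of (A[2][0] + B[0][2] = -5 + 1 = -4, A[2][1] + B[1][2] = 7 + 2 = 9, A[2][2] + B[2][2] = -4 + 8 = 4) = -4 (attained at k = 0)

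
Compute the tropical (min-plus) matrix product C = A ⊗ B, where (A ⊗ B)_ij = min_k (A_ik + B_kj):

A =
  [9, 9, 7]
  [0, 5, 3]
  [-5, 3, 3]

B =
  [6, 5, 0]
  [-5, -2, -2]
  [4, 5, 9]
A ⊗ B =
  [4, 7, 7]
  [0, 3, 0]
  [-2, 0, -5]

Apply the min-plus product entry-by-entry:
  C[0][0] = min over k of (A[0][0] + B[0][0] = 9 + 6 = 15, A[0][1] + B[1][0] = 9 + -5 = 4, A[0][2] + B[2][0] = 7 + 4 = 11) = 4 (attained at k = 1)
  C[0][1] = min over k of (A[0][0] + B[0][1] = 9 + 5 = 14, A[0][1] + B[1][1] = 9 + -2 = 7, A[0][2] + B[2][1] = 7 + 5 = 12) = 7 (attained at k = 1)
  C[0][2] = min over k of (A[0][0] + B[0][2] = 9 + 0 = 9, A[0][1] + B[1][2] = 9 + -2 = 7, A[0][2] + B[2][2] = 7 + 9 = 16) = 7 (attained at k = 1)
  C[1][0] = min over k of (A[1][0] + B[0][0] = 0 + 6 = 6, A[1][1] + B[1][0] = 5 + -5 = 0, A[1][2] + B[2][0] = 3 + 4 = 7) = 0 (attained at k = 1)
  C[1][1] = min over k of (A[1][0] + B[0][1] = 0 + 5 = 5, A[1][1] + B[1][1] = 5 + -2 = 3, A[1][2] + B[2][1] = 3 + 5 = 8) = 3 (attained at k = 1)
  C[1][2] = min over k of (A[1][0] + B[0][2] = 0 + 0 = 0, A[1][1] + B[1][2] = 5 + -2 = 3, A[1][2] + B[2][2] = 3 + 9 = 12) = 0 (attained at k = 0)
  C[2][0] = min over k of (A[2][0] + B[0][0] = -5 + 6 = 1, A[2][1] + B[1][0] = 3 + -5 = -2, A[2][2] + B[2][0] = 3 + 4 = 7) = -2 (attained at k = 1)
  C[2][1] = min over k of (A[2][0] + B[0][1] = -5 + 5 = 0, A[2][1] + B[1][1] = 3 + -2 = 1, A[2][2] + B[2][1] = 3 + 5 = 8) = 0 (attained at k = 0)
  C[2][2] = min over k of (A[2][0] + B[0][2] = -5 + 0 = -5, A[2][1] + B[1][2] = 3 + -2 = 1, A[2][2] + B[2][2] = 3 + 9 = 12) = -5 (attained at k = 0)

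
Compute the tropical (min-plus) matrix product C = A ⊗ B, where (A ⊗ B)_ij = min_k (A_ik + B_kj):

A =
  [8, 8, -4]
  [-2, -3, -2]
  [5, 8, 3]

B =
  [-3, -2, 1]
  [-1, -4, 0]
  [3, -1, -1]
A ⊗ B =
  [-1, -5, -5]
  [-5, -7, -3]
  [2, 2, 2]

Apply the min-plus product entry-by-entry:
  C[0][0] = min over k of (A[0][0] + B[0][0] = 8 + -3 = 5, A[0][1] + B[1][0] = 8 + -1 = 7, A[0][2] + B[2][0] = -4 + 3 = -1) = -1 (attained at k = 2)
  C[0][1] = min over k of (A[0][0] + B[0][1] = 8 + -2 = 6, A[0][1] + B[1][1] = 8 + -4 = 4, A[0][2] + B[2][1] = -4 + -1 = -5) = -5 (attained at k = 2)
  C[0][2] = min over k of (A[0][0] + B[0][2] = 8 + 1 = 9, A[0][1] + B[1][2] = 8 + 0 = 8, A[0][2] + B[2][2] = -4 + -1 = -5) = -5 (attained at k = 2)
  C[1][0] = min over k of (A[1][0] + B[0][0] = -2 + -3 = -5, A[1][1] + B[1][0] = -3 + -1 = -4, A[1][2] + B[2][0] = -2 + 3 = 1) = -5 (attained at k = 0)
  C[1][1] = min over k of (A[1][0] + B[0][1] = -2 + -2 = -4, A[1][1] + B[1][1] = -3 + -4 = -7, A[1][2] + B[2][1] = -2 + -1 = -3) = -7 (attained at k = 1)
  C[1][2] = min over k of (A[1][0] + B[0][2] = -2 + 1 = -1, A[1][1] + B[1][2] = -3 + 0 = -3, A[1][2] + B[2][2] = -2 + -1 = -3) = -3 (attained at k = 1)
  C[2][0] = min over k of (A[2][0] + B[0][0] = 5 + -3 = 2, A[2][1] + B[1][0] = 8 + -1 = 7, A[2][2] + B[2][0] = 3 + 3 = 6) = 2 (attained at k = 0)
  C[2][1] = min over k of (A[2][0] + B[0][1] = 5 + -2 = 3, A[2][1] + B[1][1] = 8 + -4 = 4, A[2][2] + B[2][1] = 3 + -1 = 2) = 2 (attained at k = 2)
  C[2][2] = min over k of (A[2][0] + B[0][2] = 5 + 1 = 6, A[2][1] + B[1][2] = 8 + 0 = 8, A[2][2] + B[2][2] = 3 + -1 = 2) = 2 (attained at k = 2)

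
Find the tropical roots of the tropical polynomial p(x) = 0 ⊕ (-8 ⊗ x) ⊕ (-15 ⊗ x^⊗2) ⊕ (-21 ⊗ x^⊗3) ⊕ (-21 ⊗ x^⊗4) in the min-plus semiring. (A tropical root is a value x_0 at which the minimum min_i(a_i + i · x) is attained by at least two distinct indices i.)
Roots: {0, 6, 7, 8}

Each tropical root is a break point of the lower envelope of the lines y = a_i + i · x (there are 5 lines, with slopes 0, 1, ..., 4). Only the lines that attain the minimum somewhere contribute to roots; other lines are dominated. Here the surviving (envelope) indices are i = 4, i = 3, i = 2, i = 1, i = 0.
Intersections between consecutive envelope lines give the roots: for adjacent envelope indices i < j the intersection is x = (a_i − a_j) / (j − i). Reading off the sorted break points: {0, 6, 7, 8}.
Verification: at each break x_0, at least two indices attain the minimum of min_i(a_i + i · x_0).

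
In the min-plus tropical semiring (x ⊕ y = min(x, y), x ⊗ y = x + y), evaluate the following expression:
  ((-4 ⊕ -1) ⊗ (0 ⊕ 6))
((-4 ⊕ -1) ⊗ (0 ⊕ 6)) = -4

Expand innermost to outermost. Recall ⊕ takes the minimum of its arguments and ⊗ takes their sum. Working out the expression ((-4 ⊕ -1) ⊗ (0 ⊕ 6)) gives -4.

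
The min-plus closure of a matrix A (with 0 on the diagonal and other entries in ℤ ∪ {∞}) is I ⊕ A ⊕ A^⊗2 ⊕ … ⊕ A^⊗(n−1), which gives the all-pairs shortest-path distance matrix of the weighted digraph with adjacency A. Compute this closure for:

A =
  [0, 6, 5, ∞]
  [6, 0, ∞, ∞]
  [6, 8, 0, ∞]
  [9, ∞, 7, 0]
Closure =
  [0, 6, 5, ∞]
  [6, 0, 11, ∞]
  [6, 8, 0, ∞]
  [9, 15, 7, 0]

This is the Floyd-Warshall all-pairs shortest-path computation. For each intermediate vertex k = 0, 1, …, 3, update dist[i][j] ← min(dist[i][j], dist[i][k] + dist[k][j]). The final matrix gives, for each (i, j), the minimum total weight of any directed path from i to j (possibly empty when i = j).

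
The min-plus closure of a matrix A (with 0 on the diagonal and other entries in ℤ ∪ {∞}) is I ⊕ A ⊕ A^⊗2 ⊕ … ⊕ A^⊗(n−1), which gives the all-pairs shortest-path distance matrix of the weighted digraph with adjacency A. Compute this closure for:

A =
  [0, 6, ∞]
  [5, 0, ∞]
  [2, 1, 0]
Closure =
  [0, 6, ∞]
  [5, 0, ∞]
  [2, 1, 0]

This is the Floyd-Warshall all-pairs shortest-path computation. For each intermediate vertex k = 0, 1, …, 2, update dist[i][j] ← min(dist[i][j], dist[i][k] + dist[k][j]). The final matrix gives, for each (i, j), the minimum total weight of any directed path from i to j (possibly empty when i = j).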